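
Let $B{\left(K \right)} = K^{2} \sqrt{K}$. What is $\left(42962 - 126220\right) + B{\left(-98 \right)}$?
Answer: $-83258 + 67228 i \sqrt{2} \approx -83258.0 + 95075.0 i$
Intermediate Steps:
$B{\left(K \right)} = K^{\frac{5}{2}}$
$\left(42962 - 126220\right) + B{\left(-98 \right)} = \left(42962 - 126220\right) + \left(-98\right)^{\frac{5}{2}} = \left(42962 - 126220\right) + 67228 i \sqrt{2} = -83258 + 67228 i \sqrt{2}$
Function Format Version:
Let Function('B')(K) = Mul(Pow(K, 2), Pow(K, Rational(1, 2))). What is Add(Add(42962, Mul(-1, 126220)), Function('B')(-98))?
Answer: Add(-83258, Mul(67228, I, Pow(2, Rational(1, 2)))) ≈ Add(-83258., Mul(95075., I))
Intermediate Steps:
Function('B')(K) = Pow(K, Rational(5, 2))
Add(Add(42962, Mul(-1, 126220)), Function('B')(-98)) = Add(Add(42962, Mul(-1, 126220)), Pow(-98, Rational(5, 2))) = Add(Add(42962, -126220), Mul(67228, I, Pow(2, Rational(1, 2)))) = Add(-83258, Mul(67228, I, Pow(2, Rational(1, 2))))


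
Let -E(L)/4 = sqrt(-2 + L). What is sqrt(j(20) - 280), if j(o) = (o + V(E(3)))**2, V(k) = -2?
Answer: 2*sqrt(11) ≈ 6.6332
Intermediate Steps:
E(L) = -4*sqrt(-2 + L)
j(o) = (-2 + o)**2 (j(o) = (o - 2)**2 = (-2 + o)**2)
sqrt(j(20) - 280) = sqrt((-2 + 20)**2 - 280) = sqrt(18**2 - 280) = sqrt(324 - 280) = sqrt(44) = 2*sqrt(11)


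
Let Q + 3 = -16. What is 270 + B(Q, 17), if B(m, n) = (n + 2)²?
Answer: 631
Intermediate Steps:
Q = -19 (Q = -3 - 16 = -19)
B(m, n) = (2 + n)²
270 + B(Q, 17) = 270 + (2 + 17)² = 270 + 19² = 270 + 361 = 631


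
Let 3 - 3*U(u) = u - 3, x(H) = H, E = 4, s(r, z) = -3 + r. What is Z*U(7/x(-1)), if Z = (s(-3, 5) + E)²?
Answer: 52/3 ≈ 17.333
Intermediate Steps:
U(u) = 2 - u/3 (U(u) = 1 - (u - 3)/3 = 1 - (-3 + u)/3 = 1 + (1 - u/3) = 2 - u/3)
Z = 4 (Z = ((-3 - 3) + 4)² = (-6 + 4)² = (-2)² = 4)
Z*U(7/x(-1)) = 4*(2 - 7/(3*(-1))) = 4*(2 - 7*(-1)/3) = 4*(2 - ⅓*(-7)) = 4*(2 + 7/3) = 4*(13/3) = 52/3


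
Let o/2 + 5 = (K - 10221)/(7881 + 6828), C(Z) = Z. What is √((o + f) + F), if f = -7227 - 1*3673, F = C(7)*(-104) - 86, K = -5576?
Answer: I*√2537006996190/14709 ≈ 108.29*I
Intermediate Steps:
F = -814 (F = 7*(-104) - 86 = -728 - 86 = -814)
o = -178684/14709 (o = -10 + 2*((-5576 - 10221)/(7881 + 6828)) = -10 + 2*(-15797/14709) = -10 - 31594/14709 = -178684/14709 ≈ -12.148)
f = -10900 (f = -7227 - 3673 = -10900)
√((o + f) + F) = √((-178684/14709 - 10900) - 814) = √(-160506784/14709 - 814) = √(-172479910/14709) = I*√2537006996190/14709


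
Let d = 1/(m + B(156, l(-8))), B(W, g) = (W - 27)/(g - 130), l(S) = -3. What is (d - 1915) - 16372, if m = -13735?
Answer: -33408227841/1826884 ≈ -18287.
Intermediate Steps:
B(W, g) = (-27 + W)/(-130 + g)
d = -133/1826884 (d = 1/(-13735 + (-27 + 156)/(-130 - 3)) = 1/(-13735 + 129/(-133)) = 1/(-13735 - 1/133*129) = 1/(-13735 - 129/133) = 1/(-1826884/133) = -133/1826884 ≈ -7.2802e-5)
(d - 1915) - 16372 = (-133/1826884 - 1915) - 16372 = -3498482993/1826884 - 16372 = -33408227841/1826884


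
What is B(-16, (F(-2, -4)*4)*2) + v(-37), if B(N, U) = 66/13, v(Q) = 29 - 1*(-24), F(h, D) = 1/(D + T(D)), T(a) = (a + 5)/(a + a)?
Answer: 755/13 ≈ 58.077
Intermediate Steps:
T(a) = (5 + a)/(2*a) (T(a) = (5 + a)/((2*a)) = (5 + a)*(1/(2*a)) = (5 + a)/(2*a))
F(h, D) = 1/(D + (5 + D)/(2*D))
v(Q) = 53 (v(Q) = 29 + 24 = 53)
B(N, U) = 66/13 (B(N, U) = 66*(1/13) = 66/13)
B(-16, (F(-2, -4)*4)*2) + v(-37) = 66/13 + 53 = 755/13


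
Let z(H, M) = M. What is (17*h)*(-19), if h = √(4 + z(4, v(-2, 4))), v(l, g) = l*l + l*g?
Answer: 0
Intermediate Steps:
v(l, g) = l² + g*l
h = 0 (h = √(4 - 2*(4 - 2)) = √(4 - 2*2) = √(4 - 4) = √0 = 0)
(17*h)*(-19) = (17*0)*(-19) = 0*(-19) = 0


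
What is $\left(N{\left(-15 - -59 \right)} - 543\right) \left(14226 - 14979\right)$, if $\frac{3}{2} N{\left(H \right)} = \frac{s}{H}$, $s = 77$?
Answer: $\frac{816001}{2} \approx 4.08 \cdot 10^{5}$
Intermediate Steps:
$N{\left(H \right)} = \frac{154}{3 H}$ ($N{\left(H \right)} = \frac{2 \frac{77}{H}}{3} = \frac{154}{3 H}$)
$\left(N{\left(-15 - -59 \right)} - 543\right) \left(14226 - 14979\right) = \left(\frac{154}{3 \left(-15 - -59\right)} - 543\right) \left(14226 - 14979\right) = \left(\frac{154}{3 \left(-15 + 59\right)} - 543\right) \left(-753\right) = \left(\frac{154}{3 \cdot 44} - 543\right) \left(-753\right) = \left(\frac{154}{3} \cdot \frac{1}{44} - 543\right) \left(-753\right) = \left(\frac{7}{6} - 543\right) \left(-753\right) = \left(- \frac{3251}{6}\right) \left(-753\right) = \frac{816001}{2}$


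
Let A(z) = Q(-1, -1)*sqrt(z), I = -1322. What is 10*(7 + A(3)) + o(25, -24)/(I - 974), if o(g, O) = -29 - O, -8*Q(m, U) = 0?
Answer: 160725/2296 ≈ 70.002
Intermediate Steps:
Q(m, U) = 0 (Q(m, U) = -1/8*0 = 0)
A(z) = 0 (A(z) = 0*sqrt(z) = 0)
10*(7 + A(3)) + o(25, -24)/(I - 974) = 10*(7 + 0) + (-29 - 1*(-24))/(-1322 - 974) = 10*7 + (-29 + 24)/(-2296) = 70 - 1/2296*(-5) = 70 + 5/2296 = 160725/2296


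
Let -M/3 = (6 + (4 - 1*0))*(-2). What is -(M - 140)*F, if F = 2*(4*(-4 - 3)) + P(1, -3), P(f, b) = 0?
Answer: -4480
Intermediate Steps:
F = -56 (F = 2*(4*(-4 - 3)) + 0 = 2*(4*(-7)) + 0 = 2*(-28) + 0 = -56 + 0 = -56)
M = 60 (M = -3*(6 + (4 - 1*0))*(-2) = -3*(6 + (4 + 0))*(-2) = -3*(6 + 4)*(-2) = -30*(-2) = -3*(-20) = 60)
-(M - 140)*F = -(60 - 140)*(-56) = -(-80)*(-56) = -1*4480 = -4480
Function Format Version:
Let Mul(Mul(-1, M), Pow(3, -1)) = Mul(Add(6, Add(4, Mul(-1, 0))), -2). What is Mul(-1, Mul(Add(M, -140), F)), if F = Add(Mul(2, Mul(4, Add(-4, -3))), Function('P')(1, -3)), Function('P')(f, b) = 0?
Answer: -4480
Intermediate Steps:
F = -56 (F = Add(Mul(2, Mul(4, Add(-4, -3))), 0) = Add(Mul(2, Mul(4, -7)), 0) = Add(Mul(2, -28), 0) = Add(-56, 0) = -56)
M = 60 (M = Mul(-3, Mul(Add(6, Add(4, Mul(-1, 0))), -2)) = Mul(-3, Mul(Add(6, Add(4, 0)), -2)) = Mul(-3, Mul(Add(6, 4), -2)) = Mul(-3, Mul(10, -2)) = Mul(-3, -20) = 60)
Mul(-1, Mul(Add(M, -140), F)) = Mul(-1, Mul(Add(60, -140), -56)) = Mul(-1, Mul(-80, -56)) = Mul(-1, 4480) = -4480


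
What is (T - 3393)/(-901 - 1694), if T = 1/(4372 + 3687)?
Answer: 27344186/20913105 ≈ 1.3075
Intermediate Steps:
T = 1/8059 ≈ 0.00012408
(T - 3393)/(-901 - 1694) = (1/8059 - 3393)/(-901 - 1694) = -27344186/8059/(-2595) = -27344186/8059*(-1/2595) = 27344186/20913105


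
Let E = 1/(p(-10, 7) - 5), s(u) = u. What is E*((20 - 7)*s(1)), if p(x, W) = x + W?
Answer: -13/8 ≈ -1.6250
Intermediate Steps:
p(x, W) = W + x
E = -1/8 (E = 1/((7 - 10) - 5) = 1/(-3 - 5) = 1/(-8) = -1/8 ≈ -0.12500)
E*((20 - 7)*s(1)) = -(20 - 7)/8 = -13/8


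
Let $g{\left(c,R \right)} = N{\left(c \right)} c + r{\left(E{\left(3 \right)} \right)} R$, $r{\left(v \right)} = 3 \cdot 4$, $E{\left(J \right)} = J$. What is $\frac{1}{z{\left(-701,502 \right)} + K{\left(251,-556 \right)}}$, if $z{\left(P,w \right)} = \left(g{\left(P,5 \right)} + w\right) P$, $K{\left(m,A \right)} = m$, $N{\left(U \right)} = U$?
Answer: $- \frac{1}{344865812} \approx -2.8997 \cdot 10^{-9}$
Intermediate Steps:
$r{\left(v \right)} = 12$
$g{\left(c,R \right)} = c^{2} + 12 R$ ($g{\left(c,R \right)} = c c + 12 R = c^{2} + 12 R$)
$z{\left(P,w \right)} = P \left(60 + w + P^{2}\right)$ ($z{\left(P,w \right)} = \left(\left(P^{2} + 12 \cdot 5\right) + w\right) P = \left(\left(P^{2} + 60\right) + w\right) P = \left(\left(60 + P^{2}\right) + w\right) P = \left(60 + w + P^{2}\right) P = P \left(60 + w + P^{2}\right)$)
$\frac{1}{z{\left(-701,502 \right)} + K{\left(251,-556 \right)}} = \frac{1}{- 701 \left(60 + 502 + \left(-701\right)^{2}\right) + 251} = \frac{1}{- 701 \left(60 + 502 + 491401\right) + 251} = \frac{1}{\left(-701\right) 491963 + 251} = \frac{1}{-344866063 + 251} = \frac{1}{-344865812} = - \frac{1}{344865812}$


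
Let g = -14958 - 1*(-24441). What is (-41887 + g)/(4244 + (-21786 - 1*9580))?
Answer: 16202/13561 ≈ 1.1947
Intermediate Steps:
g = 9483 (g = -14958 + 24441 = 9483)
(-41887 + g)/(4244 + (-21786 - 1*9580)) = (-41887 + 9483)/(4244 + (-21786 - 1*9580)) = -32404/(4244 + (-21786 - 9580)) = -32404/(4244 - 31366) = -32404/(-27122) = -32404*(-1/27122) = 16202/13561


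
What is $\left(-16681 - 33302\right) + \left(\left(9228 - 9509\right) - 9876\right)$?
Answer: $-60140$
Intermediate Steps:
$\left(-16681 - 33302\right) + \left(\left(9228 - 9509\right) - 9876\right) = -49983 - 10157 = -60140$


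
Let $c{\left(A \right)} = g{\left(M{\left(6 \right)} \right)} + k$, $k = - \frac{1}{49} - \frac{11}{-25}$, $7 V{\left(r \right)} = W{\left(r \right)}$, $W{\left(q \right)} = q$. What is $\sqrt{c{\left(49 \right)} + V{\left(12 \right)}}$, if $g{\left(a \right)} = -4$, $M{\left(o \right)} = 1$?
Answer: $\frac{3 i \sqrt{254}}{35} \approx 1.3661 i$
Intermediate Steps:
$V{\left(r \right)} = \frac{r}{7}$
$k = \frac{514}{1225}$ ($k = \left(-1\right) \frac{1}{49} - - \frac{11}{25} = - \frac{1}{49} + \frac{11}{25} = \frac{514}{1225} \approx 0.41959$)
$c{\left(A \right)} = - \frac{4386}{1225}$ ($c{\left(A \right)} = -4 + \frac{514}{1225} = - \frac{4386}{1225}$)
$\sqrt{c{\left(49 \right)} + V{\left(12 \right)}} = \sqrt{- \frac{4386}{1225} + \frac{1}{7} \cdot 12} = \sqrt{- \frac{4386}{1225} + \frac{12}{7}} = \sqrt{- \frac{2286}{1225}} = \frac{3 i \sqrt{254}}{35}$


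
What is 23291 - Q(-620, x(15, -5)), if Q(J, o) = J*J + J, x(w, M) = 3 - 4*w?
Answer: -360489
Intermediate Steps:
Q(J, o) = J + J² (Q(J, o) = J² + J = J + J²)
23291 - Q(-620, x(15, -5)) = 23291 - (-620)*(1 - 620) = 23291 - (-620)*(-619) = 23291 - 1*383780 = 23291 - 383780 = -360489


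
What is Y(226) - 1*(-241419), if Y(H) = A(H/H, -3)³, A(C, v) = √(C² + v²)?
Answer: 241419 + 10*√10 ≈ 2.4145e+5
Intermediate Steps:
Y(H) = 10*√10 (Y(H) = (√((H/H)² + (-3)²))³ = (√(1² + 9))³ = (√(1 + 9))³ = (√10)³ = 10*√10)
Y(226) - 1*(-241419) = 10*√10 - 1*(-241419) = 10*√10 + 241419 = 241419 + 10*√10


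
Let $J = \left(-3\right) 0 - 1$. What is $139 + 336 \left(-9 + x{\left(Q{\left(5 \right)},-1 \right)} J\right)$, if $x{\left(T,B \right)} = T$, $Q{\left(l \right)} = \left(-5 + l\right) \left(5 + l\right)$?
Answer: $-2885$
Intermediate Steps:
$J = -1$ ($J = 0 - 1 = -1$)
$139 + 336 \left(-9 + x{\left(Q{\left(5 \right)},-1 \right)} J\right) = 139 + 336 \left(-9 + \left(-25 + 5^{2}\right) \left(-1\right)\right) = 139 + 336 \left(-9 + \left(-25 + 25\right) \left(-1\right)\right) = 139 + 336 \left(-9 + 0 \left(-1\right)\right) = 139 + 336 \left(-9 + 0\right) = 139 + 336 \left(-9\right) = 139 - 3024 = -2885$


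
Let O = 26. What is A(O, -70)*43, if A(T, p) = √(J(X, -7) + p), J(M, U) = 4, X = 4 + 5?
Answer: 43*I*√66 ≈ 349.33*I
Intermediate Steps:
X = 9
A(T, p) = √(4 + p)
A(O, -70)*43 = √(4 - 70)*43 = √(-66)*43 = (I*√66)*43 = 43*I*√66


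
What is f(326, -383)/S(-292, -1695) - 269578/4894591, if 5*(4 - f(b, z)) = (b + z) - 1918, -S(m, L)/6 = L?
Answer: -262888817/16592663490 ≈ -0.015844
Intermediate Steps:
S(m, L) = -6*L
f(b, z) = 1938/5 - b/5 - z/5 (f(b, z) = 4 - ((b + z) - 1918)/5 = 4 - (-1918 + b + z)/5 = 4 + (1918/5 - b/5 - z/5) = 1938/5 - b/5 - z/5)
f(326, -383)/S(-292, -1695) - 269578/4894591 = (1938/5 - 1/5*326 - 1/5*(-383))/((-6*(-1695))) - 269578/4894591 = (1938/5 - 326/5 + 383/5)/10170 - 269578*1/4894591 = 399*(1/10170) - 269578/4894591 = 133/3390 - 269578/4894591 = -262888817/16592663490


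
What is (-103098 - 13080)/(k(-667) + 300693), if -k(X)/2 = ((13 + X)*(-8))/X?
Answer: -25830242/66857565 ≈ -0.38635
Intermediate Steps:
k(X) = -2*(-104 - 8*X)/X (k(X) = -2*(13 + X)*(-8)/X = -2*(-104 - 8*X)/X)
(-103098 - 13080)/(k(-667) + 300693) = (-103098 - 13080)/((16 + 208/(-667)) + 300693) = -116178/((16 + 208*(-1/667)) + 300693) = -116178/((16 - 208/667) + 300693) = -116178/(10464/667 + 300693) = -116178/200572695/667 = -116178*667/200572695 = -25830242/66857565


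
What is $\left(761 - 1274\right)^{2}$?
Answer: $263169$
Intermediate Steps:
$\left(761 - 1274\right)^{2} = \left(-513\right)^{2} = 263169$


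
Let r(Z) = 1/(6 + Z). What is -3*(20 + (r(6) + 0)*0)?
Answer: -60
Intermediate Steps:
-3*(20 + (r(6) + 0)*0) = -3*(20 + (1/(6 + 6) + 0)*0) = -3*(20 + (1/12 + 0)*0) = -3*(20 + (1/12)*0) = -3*(20 + 0) = -3*20 = -60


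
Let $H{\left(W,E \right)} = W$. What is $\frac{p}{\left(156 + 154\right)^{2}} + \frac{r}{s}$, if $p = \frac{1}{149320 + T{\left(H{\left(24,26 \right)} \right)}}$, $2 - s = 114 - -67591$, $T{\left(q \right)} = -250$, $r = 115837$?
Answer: $- \frac{1659437654731297}{969887924781000} \approx -1.711$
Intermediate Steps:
$s = -67703$ ($s = 2 - \left(114 - -67591\right) = 2 - \left(114 + 67591\right) = 2 - 67705 = -67703$)
$p = \frac{1}{149070}$ ($p = \frac{1}{149320 - 250} = \frac{1}{149070} \approx 6.7083 \cdot 10^{-6}$)
$\frac{p}{\left(156 + 154\right)^{2}} + \frac{r}{s} = \frac{1}{149070 \left(156 + 154\right)^{2}} + \frac{115837}{-67703} = \frac{1}{149070 \cdot 310^{2}} + 115837 \left(- \frac{1}{67703}\right) = \frac{1}{149070 \cdot 96100} - \frac{115837}{67703} = \frac{1}{149070} \cdot \frac{1}{96100} - \frac{115837}{67703} = \frac{1}{14325627000} - \frac{115837}{67703} = - \frac{1659437654731297}{969887924781000}$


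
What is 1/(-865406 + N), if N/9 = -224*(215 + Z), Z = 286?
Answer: -1/1875422 ≈ -5.3321e-7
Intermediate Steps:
N = -1010016 (N = 9*(-224*(215 + 286)) = 9*(-224*501) = 9*(-112224) = -1010016)
1/(-865406 + N) = 1/(-865406 - 1010016) = 1/(-1875422) = -1/1875422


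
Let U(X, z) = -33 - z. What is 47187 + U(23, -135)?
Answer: 47289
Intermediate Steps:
47187 + U(23, -135) = 47187 + (-33 - 1*(-135)) = 47187 + (-33 + 135) = 47187 + 102 = 47289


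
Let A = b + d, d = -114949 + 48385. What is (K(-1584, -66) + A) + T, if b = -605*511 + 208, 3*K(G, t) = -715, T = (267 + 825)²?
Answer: 2450144/3 ≈ 8.1672e+5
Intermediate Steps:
d = -66564
T = 1192464 (T = 1092² = 1192464)
K(G, t) = -715/3 (K(G, t) = (⅓)*(-715) = -715/3)
b = -308947 (b = -309155 + 208 = -308947)
A = -375511 (A = -308947 - 66564 = -375511)
(K(-1584, -66) + A) + T = (-715/3 - 375511) + 1192464 = -1127248/3 + 1192464 = 2450144/3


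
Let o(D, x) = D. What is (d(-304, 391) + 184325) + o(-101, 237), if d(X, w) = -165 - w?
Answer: 183668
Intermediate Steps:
(d(-304, 391) + 184325) + o(-101, 237) = ((-165 - 1*391) + 184325) - 101 = ((-165 - 391) + 184325) - 101 = (-556 + 184325) - 101 = 183769 - 101 = 183668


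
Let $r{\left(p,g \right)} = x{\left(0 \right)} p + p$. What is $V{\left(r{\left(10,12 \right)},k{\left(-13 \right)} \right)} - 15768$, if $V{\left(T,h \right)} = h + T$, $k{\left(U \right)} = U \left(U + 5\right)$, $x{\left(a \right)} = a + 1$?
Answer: $-15644$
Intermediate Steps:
$x{\left(a \right)} = 1 + a$
$r{\left(p,g \right)} = 2 p$ ($r{\left(p,g \right)} = \left(1 + 0\right) p + p = 1 p + p = p + p = 2 p$)
$k{\left(U \right)} = U \left(5 + U\right)$
$V{\left(T,h \right)} = T + h$
$V{\left(r{\left(10,12 \right)},k{\left(-13 \right)} \right)} - 15768 = \left(2 \cdot 10 - 13 \left(5 - 13\right)\right) - 15768 = \left(20 - -104\right) - 15768 = \left(20 + 104\right) - 15768 = 124 - 15768 = -15644$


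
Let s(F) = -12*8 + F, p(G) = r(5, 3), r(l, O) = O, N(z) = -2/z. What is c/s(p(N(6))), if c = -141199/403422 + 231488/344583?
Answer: -14910858973/4309383253806 ≈ -0.0034601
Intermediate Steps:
c = 14910858973/46337454342 (c = -141199*1/403422 + 231488*(1/344583) = -141199/403422 + 231488/344583 = 14910858973/46337454342 ≈ 0.32179)
p(G) = 3
s(F) = -96 + F
c/s(p(N(6))) = 14910858973/(46337454342*(-96 + 3)) = (14910858973/46337454342)/(-93) = (14910858973/46337454342)*(-1/93) = -14910858973/4309383253806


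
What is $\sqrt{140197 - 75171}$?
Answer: $\sqrt{65026} \approx 255.0$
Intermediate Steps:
$\sqrt{140197 - 75171} = \sqrt{65026}$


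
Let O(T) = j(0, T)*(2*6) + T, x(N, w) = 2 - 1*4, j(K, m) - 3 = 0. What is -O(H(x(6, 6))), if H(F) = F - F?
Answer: -36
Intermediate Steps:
j(K, m) = 3 (j(K, m) = 3 + 0 = 3)
x(N, w) = -2 (x(N, w) = 2 - 4 = -2)
H(F) = 0
O(T) = 36 + T (O(T) = 3*(2*6) + T = 3*12 + T = 36 + T)
-O(H(x(6, 6))) = -(36 + 0) = -1*36 = -36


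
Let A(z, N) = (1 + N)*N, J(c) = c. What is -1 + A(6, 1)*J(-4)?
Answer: -9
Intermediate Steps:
A(z, N) = N*(1 + N)
-1 + A(6, 1)*J(-4) = -1 + (1*(1 + 1))*(-4) = -1 + (1*2)*(-4) = -1 + 2*(-4) = -1 - 8 = -9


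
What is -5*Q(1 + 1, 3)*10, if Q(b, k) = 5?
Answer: -250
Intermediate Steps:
-5*Q(1 + 1, 3)*10 = -5*5*10 = -25*10 = -250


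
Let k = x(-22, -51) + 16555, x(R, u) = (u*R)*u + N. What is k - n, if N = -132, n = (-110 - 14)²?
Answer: -56175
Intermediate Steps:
n = 15376 (n = (-124)² = 15376)
x(R, u) = -132 + R*u² (x(R, u) = (u*R)*u - 132 = (R*u)*u - 132 = R*u² - 132 = -132 + R*u²)
k = -40799 (k = (-132 - 22*(-51)²) + 16555 = (-132 - 22*2601) + 16555 = (-132 - 57222) + 16555 = -57354 + 16555 = -40799)
k - n = -40799 - 1*15376 = -40799 - 15376 = -56175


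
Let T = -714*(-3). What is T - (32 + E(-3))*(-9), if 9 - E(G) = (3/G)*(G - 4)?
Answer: 2448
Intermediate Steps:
E(G) = 9 - 3*(-4 + G)/G (E(G) = 9 - 3/G*(G - 4) = 9 - 3/G*(-4 + G) = 9 - 3*(-4 + G)/G)
T = 2142
T - (32 + E(-3))*(-9) = 2142 - (32 + (6 + 12/(-3)))*(-9) = 2142 - (32 + (6 + 12*(-1/3)))*(-9) = 2142 - (32 + (6 - 4))*(-9) = 2142 - (32 + 2)*(-9) = 2142 - 34*(-9) = 2142 - 1*(-306) = 2142 + 306 = 2448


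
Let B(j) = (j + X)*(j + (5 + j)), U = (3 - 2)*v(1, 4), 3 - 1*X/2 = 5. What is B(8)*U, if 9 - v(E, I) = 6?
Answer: 252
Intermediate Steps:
X = -4 (X = 6 - 2*5 = 6 - 10 = -4)
v(E, I) = 3 (v(E, I) = 9 - 1*6 = 9 - 6 = 3)
U = 3 (U = (3 - 2)*3 = 1*3 = 3)
B(j) = (-4 + j)*(5 + 2*j) (B(j) = (j - 4)*(j + (5 + j)) = (-4 + j)*(5 + 2*j))
B(8)*U = (-20 - 3*8 + 2*8²)*3 = (-20 - 24 + 2*64)*3 = (-20 - 24 + 128)*3 = 84*3 = 252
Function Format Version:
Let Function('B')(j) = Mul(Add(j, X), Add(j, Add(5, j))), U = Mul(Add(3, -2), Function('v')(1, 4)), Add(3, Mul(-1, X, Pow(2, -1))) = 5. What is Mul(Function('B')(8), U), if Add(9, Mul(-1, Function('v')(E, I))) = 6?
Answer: 252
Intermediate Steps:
X = -4 (X = Add(6, Mul(-2, 5)) = Add(6, -10) = -4)
Function('v')(E, I) = 3 (Function('v')(E, I) = Add(9, Mul(-1, 6)) = Add(9, -6) = 3)
U = 3 (U = Mul(Add(3, -2), 3) = Mul(1, 3) = 3)
Function('B')(j) = Mul(Add(-4, j), Add(5, Mul(2, j))) (Function('B')(j) = Mul(Add(j, -4), Add(j, Add(5, j))) = Mul(Add(-4, j), Add(5, Mul(2, j))))
Mul(Function('B')(8), U) = Mul(Add(-20, Mul(-3, 8), Mul(2, Pow(8, 2))), 3) = Mul(Add(-20, -24, Mul(2, 64)), 3) = Mul(Add(-20, -24, 128), 3) = Mul(84, 3) = 252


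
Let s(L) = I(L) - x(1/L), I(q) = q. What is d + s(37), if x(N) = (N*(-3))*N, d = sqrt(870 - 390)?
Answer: 50656/1369 + 4*sqrt(30) ≈ 58.911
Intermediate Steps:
d = 4*sqrt(30) (d = sqrt(480) = 4*sqrt(30) ≈ 21.909)
x(N) = -3*N**2 (x(N) = (-3*N)*N = -3*N**2)
s(L) = L + 3/L**2 (s(L) = L - (-3)*(1/L)**2 = L - (-3)/L**2 = L + 3/L**2)
d + s(37) = 4*sqrt(30) + (37 + 3/37**2) = 4*sqrt(30) + (37 + 3*(1/1369)) = 4*sqrt(30) + (37 + 3/1369) = 4*sqrt(30) + 50656/1369 = 50656/1369 + 4*sqrt(30)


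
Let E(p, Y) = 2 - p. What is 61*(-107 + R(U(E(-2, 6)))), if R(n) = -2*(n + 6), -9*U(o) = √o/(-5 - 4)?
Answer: -588223/81 ≈ -7262.0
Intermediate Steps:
U(o) = √o/81 (U(o) = -√o/(9*(-5 - 4)) = -√o/(9*(-9)) = -(-1)*√o/81 = √o/81)
R(n) = -12 - 2*n (R(n) = -2*(6 + n) = -12 - 2*n)
61*(-107 + R(U(E(-2, 6)))) = 61*(-107 + (-12 - 2*√(2 - 1*(-2))/81)) = 61*(-107 + (-12 - 2*√(2 + 2)/81)) = 61*(-107 + (-12 - 2*√4/81)) = 61*(-107 + (-12 - 2*2/81)) = 61*(-107 + (-12 - 4/81)) = 61*(-107 - 976/81) = 61*(-9643/81) = -588223/81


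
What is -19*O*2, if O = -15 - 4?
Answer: 722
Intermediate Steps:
O = -19
-19*O*2 = -19*(-19)*2 = 361*2 = 722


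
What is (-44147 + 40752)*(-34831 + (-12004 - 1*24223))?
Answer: 241241910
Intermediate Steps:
(-44147 + 40752)*(-34831 + (-12004 - 1*24223)) = -3395*(-34831 + (-12004 - 24223)) = -3395*(-34831 - 36227) = -3395*(-71058) = 241241910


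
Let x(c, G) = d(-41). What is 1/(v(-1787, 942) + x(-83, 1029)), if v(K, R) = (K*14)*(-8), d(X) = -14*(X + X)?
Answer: 1/201292 ≈ 4.9679e-6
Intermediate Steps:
d(X) = -28*X
v(K, R) = -112*K (v(K, R) = (14*K)*(-8) = -112*K)
x(c, G) = 1148 (x(c, G) = -28*(-41) = 1148)
1/(v(-1787, 942) + x(-83, 1029)) = 1/(-112*(-1787) + 1148) = 1/(200144 + 1148) = 1/201292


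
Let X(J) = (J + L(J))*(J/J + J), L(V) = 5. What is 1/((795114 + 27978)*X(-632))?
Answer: 1/325645649604 ≈ 3.0708e-12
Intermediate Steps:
X(J) = (1 + J)*(5 + J) (X(J) = (J + 5)*(J/J + J) = (5 + J)*(1 + J) = (1 + J)*(5 + J))
1/((795114 + 27978)*X(-632)) = 1/((795114 + 27978)*(5 + (-632)**2 + 6*(-632))) = 1/(823092*(5 + 399424 - 3792)) = (1/823092)/395637 = (1/823092)*(1/395637) = 1/325645649604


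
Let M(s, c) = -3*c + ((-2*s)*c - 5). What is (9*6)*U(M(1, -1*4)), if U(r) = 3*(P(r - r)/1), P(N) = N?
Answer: 0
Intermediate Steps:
M(s, c) = -5 - 3*c - 2*c*s (M(s, c) = -3*c + (-2*c*s - 5) = -3*c + (-5 - 2*c*s) = -5 - 3*c - 2*c*s)
U(r) = 0 (U(r) = 3*((r - r)/1) = 3*(0*1) = 3*0 = 0)
(9*6)*U(M(1, -1*4)) = (9*6)*0 = 54*0 = 0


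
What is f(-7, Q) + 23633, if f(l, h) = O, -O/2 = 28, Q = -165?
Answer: 23577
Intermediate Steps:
O = -56 (O = -2*28 = -56)
f(l, h) = -56
f(-7, Q) + 23633 = -56 + 23633 = 23577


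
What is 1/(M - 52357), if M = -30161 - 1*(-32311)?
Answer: -1/50207 ≈ -1.9918e-5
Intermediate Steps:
M = 2150 (M = -30161 + 32311 = 2150)
1/(M - 52357) = 1/(2150 - 52357) = 1/(-50207) = -1/50207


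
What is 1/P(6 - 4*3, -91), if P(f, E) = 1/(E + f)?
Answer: -97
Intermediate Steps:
1/P(6 - 4*3, -91) = 1/(1/(-91 + (6 - 4*3))) = 1/(1/(-91 + (6 - 12))) = 1/(1/(-91 - 6)) = 1/(1/(-97)) = 1/(-1/97) = -97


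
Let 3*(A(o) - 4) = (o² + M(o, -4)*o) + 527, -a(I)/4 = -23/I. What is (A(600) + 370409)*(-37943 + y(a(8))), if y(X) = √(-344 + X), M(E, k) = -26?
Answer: -55251306538/3 + 728083*I*√1330/3 ≈ -1.8417e+10 + 8.8509e+6*I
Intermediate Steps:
a(I) = 92/I (a(I) = -(-92)/I = 92/I)
A(o) = 539/3 - 26*o/3 + o²/3 (A(o) = 4 + ((o² - 26*o) + 527)/3 = 4 + (527 + o² - 26*o)/3 = 4 + (527/3 - 26*o/3 + o²/3) = 539/3 - 26*o/3 + o²/3)
(A(600) + 370409)*(-37943 + y(a(8))) = ((539/3 - 26/3*600 + (⅓)*600²) + 370409)*(-37943 + √(-344 + 92/8)) = ((539/3 - 5200 + (⅓)*360000) + 370409)*(-37943 + √(-344 + 92*(⅛))) = ((539/3 - 5200 + 120000) + 370409)*(-37943 + √(-344 + 23/2)) = (344939/3 + 370409)*(-37943 + √(-665/2)) = 1456166*(-37943 + I*√1330/2)/3 = -55251306538/3 + 728083*I*√1330/3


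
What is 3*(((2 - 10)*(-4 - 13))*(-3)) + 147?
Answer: -1077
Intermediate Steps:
3*(((2 - 10)*(-4 - 13))*(-3)) + 147 = 3*(-8*(-17)*(-3)) + 147 = 3*(136*(-3)) + 147 = 3*(-408) + 147 = -1224 + 147 = -1077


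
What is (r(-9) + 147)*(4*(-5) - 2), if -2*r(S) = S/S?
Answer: -3223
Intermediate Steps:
r(S) = -1/2 (r(S) = -S/(2*S) = -1/2*1 = -1/2)
(r(-9) + 147)*(4*(-5) - 2) = (-1/2 + 147)*(4*(-5) - 2) = 293*(-20 - 2)/2 = (293/2)*(-22) = -3223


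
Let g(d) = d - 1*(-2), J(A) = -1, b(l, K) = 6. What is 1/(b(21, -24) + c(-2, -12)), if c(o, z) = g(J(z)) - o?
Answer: 1/9 ≈ 0.11111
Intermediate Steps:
g(d) = 2 + d (g(d) = d + 2 = 2 + d)
c(o, z) = 1 - o (c(o, z) = (2 - 1) - o = 1 - o)
1/(b(21, -24) + c(-2, -12)) = 1/(6 + (1 - 1*(-2))) = 1/(6 + (1 + 2)) = 1/(6 + 3) = 1/9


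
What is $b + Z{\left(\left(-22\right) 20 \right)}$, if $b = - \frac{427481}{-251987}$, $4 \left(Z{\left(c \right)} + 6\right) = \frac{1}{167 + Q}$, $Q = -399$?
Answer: $- \frac{1006613235}{233843936} \approx -4.3046$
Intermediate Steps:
$Z{\left(c \right)} = - \frac{5569}{928}$ ($Z{\left(c \right)} = -6 + \frac{1}{4 \left(167 - 399\right)} = -6 + \frac{1}{4 \left(-232\right)} = -6 + \frac{1}{4} \left(- \frac{1}{232}\right) = -6 - \frac{1}{928} = - \frac{5569}{928}$)
$b = \frac{427481}{251987}$ ($b = \left(-427481\right) \left(- \frac{1}{251987}\right) = \frac{427481}{251987} \approx 1.6964$)
$b + Z{\left(\left(-22\right) 20 \right)} = \frac{427481}{251987} - \frac{5569}{928} = - \frac{1006613235}{233843936}$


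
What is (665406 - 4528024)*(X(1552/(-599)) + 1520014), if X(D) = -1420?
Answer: -5865748519092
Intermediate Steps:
(665406 - 4528024)*(X(1552/(-599)) + 1520014) = (665406 - 4528024)*(-1420 + 1520014) = -3862618*1518594 = -5865748519092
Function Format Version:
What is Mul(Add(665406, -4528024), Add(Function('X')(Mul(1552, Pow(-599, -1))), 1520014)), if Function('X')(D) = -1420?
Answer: -5865748519092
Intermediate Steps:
Mul(Add(665406, -4528024), Add(Function('X')(Mul(1552, Pow(-599, -1))), 1520014)) = Mul(Add(665406, -4528024), Add(-1420, 1520014)) = Mul(-3862618, 1518594) = -5865748519092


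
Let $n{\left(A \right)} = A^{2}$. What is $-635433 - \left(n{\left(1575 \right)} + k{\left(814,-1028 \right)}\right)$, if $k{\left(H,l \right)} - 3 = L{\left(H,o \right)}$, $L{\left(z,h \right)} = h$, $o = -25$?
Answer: $-3116036$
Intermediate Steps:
$k{\left(H,l \right)} = -22$ ($k{\left(H,l \right)} = 3 - 25 = -22$)
$-635433 - \left(n{\left(1575 \right)} + k{\left(814,-1028 \right)}\right) = -635433 - \left(1575^{2} - 22\right) = -635433 - \left(2480625 - 22\right) = -635433 - 2480603 = -3116036$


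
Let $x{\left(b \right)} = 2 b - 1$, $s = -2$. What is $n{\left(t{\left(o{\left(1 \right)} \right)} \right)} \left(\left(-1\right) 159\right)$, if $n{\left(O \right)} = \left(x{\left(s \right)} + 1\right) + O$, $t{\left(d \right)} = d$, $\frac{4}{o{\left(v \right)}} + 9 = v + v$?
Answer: $\frac{5088}{7} \approx 726.86$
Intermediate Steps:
$o{\left(v \right)} = \frac{4}{-9 + 2 v}$ ($o{\left(v \right)} = \frac{4}{-9 + \left(v + v\right)} = \frac{4}{-9 + 2 v}$)
$x{\left(b \right)} = -1 + 2 b$
$n{\left(O \right)} = -4 + O$ ($n{\left(O \right)} = \left(\left(-1 + 2 \left(-2\right)\right) + 1\right) + O = \left(\left(-1 - 4\right) + 1\right) + O = \left(-5 + 1\right) + O = -4 + O$)
$n{\left(t{\left(o{\left(1 \right)} \right)} \right)} \left(\left(-1\right) 159\right) = \left(-4 + \frac{4}{-9 + 2 \cdot 1}\right) \left(\left(-1\right) 159\right) = \left(-4 + \frac{4}{-9 + 2}\right) \left(-159\right) = \left(-4 + \frac{4}{-7}\right) \left(-159\right) = \left(-4 + 4 \left(- \frac{1}{7}\right)\right) \left(-159\right) = \left(-4 - \frac{4}{7}\right) \left(-159\right) = \left(- \frac{32}{7}\right) \left(-159\right) = \frac{5088}{7}$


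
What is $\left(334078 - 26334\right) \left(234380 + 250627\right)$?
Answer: $149257994208$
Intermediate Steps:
$\left(334078 - 26334\right) \left(234380 + 250627\right) = \left(334078 - 26334\right) 485007 = 307744 \cdot 485007 = 149257994208$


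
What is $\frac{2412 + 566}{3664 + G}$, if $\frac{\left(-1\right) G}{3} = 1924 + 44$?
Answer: $- \frac{1489}{1120} \approx -1.3295$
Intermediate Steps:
$G = -5904$ ($G = - 3 \left(1924 + 44\right) = \left(-3\right) 1968 = -5904$)
$\frac{2412 + 566}{3664 + G} = \frac{2412 + 566}{3664 - 5904} = \frac{2978}{-2240} = 2978 \left(- \frac{1}{2240}\right) = - \frac{1489}{1120}$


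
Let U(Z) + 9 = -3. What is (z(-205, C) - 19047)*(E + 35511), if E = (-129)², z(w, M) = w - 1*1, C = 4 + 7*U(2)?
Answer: -1004082456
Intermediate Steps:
U(Z) = -12 (U(Z) = -9 - 3 = -12)
C = -80 (C = 4 + 7*(-12) = 4 - 84 = -80)
z(w, M) = -1 + w (z(w, M) = w - 1 = -1 + w)
E = 16641
(z(-205, C) - 19047)*(E + 35511) = ((-1 - 205) - 19047)*(16641 + 35511) = (-206 - 19047)*52152 = -19253*52152 = -1004082456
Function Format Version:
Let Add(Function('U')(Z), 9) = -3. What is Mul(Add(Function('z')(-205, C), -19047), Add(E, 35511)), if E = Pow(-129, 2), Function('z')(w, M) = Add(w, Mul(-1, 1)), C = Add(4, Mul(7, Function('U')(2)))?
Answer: -1004082456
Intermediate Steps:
Function('U')(Z) = -12 (Function('U')(Z) = Add(-9, -3) = -12)
C = -80 (C = Add(4, Mul(7, -12)) = Add(4, -84) = -80)
Function('z')(w, M) = Add(-1, w) (Function('z')(w, M) = Add(w, -1) = Add(-1, w))
E = 16641
Mul(Add(Function('z')(-205, C), -19047), Add(E, 35511)) = Mul(Add(Add(-1, -205), -19047), Add(16641, 35511)) = Mul(Add(-206, -19047), 52152) = Mul(-19253, 52152) = -1004082456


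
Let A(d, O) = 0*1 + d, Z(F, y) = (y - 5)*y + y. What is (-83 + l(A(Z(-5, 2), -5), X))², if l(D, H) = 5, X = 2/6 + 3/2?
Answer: 6084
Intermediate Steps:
Z(F, y) = y + y*(-5 + y) (Z(F, y) = (-5 + y)*y + y = y*(-5 + y) + y = y + y*(-5 + y))
A(d, O) = d (A(d, O) = 0 + d = d)
X = 11/6 (X = 2*(⅙) + 3*(½) = ⅓ + 3/2 = 11/6 ≈ 1.8333)
(-83 + l(A(Z(-5, 2), -5), X))² = (-83 + 5)² = (-78)² = 6084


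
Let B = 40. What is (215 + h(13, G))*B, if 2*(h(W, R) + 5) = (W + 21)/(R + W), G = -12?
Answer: 9080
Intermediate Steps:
h(W, R) = -5 + (21 + W)/(2*(R + W)) (h(W, R) = -5 + ((W + 21)/(R + W))/2 = -5 + ((21 + W)/(R + W))/2 = -5 + (21 + W)/(2*(R + W)))
(215 + h(13, G))*B = (215 + (21 - 10*(-12) - 9*13)/(2*(-12 + 13)))*40 = (215 + (1/2)*(21 + 120 - 117)/1)*40 = (215 + (1/2)*1*24)*40 = (215 + 12)*40 = 227*40 = 9080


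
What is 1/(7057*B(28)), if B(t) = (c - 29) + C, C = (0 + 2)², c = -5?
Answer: -1/211710 ≈ -4.7234e-6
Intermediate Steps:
C = 4 (C = 2² = 4)
B(t) = -30 (B(t) = (-5 - 29) + 4 = -34 + 4 = -30)
1/(7057*B(28)) = 1/(7057*(-30)) = (1/7057)*(-1/30) = -1/211710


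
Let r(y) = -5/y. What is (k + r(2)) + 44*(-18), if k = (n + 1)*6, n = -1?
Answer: -1589/2 ≈ -794.50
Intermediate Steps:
k = 0 (k = (-1 + 1)*6 = 0*6 = 0)
(k + r(2)) + 44*(-18) = (0 - 5/2) + 44*(-18) = (0 - 5*1/2) - 792 = (0 - 5/2) - 792 = -5/2 - 792 = -1589/2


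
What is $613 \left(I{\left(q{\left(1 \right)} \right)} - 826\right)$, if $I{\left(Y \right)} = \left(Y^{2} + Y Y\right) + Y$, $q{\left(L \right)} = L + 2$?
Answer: $-493465$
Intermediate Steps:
$q{\left(L \right)} = 2 + L$
$I{\left(Y \right)} = Y + 2 Y^{2}$ ($I{\left(Y \right)} = \left(Y^{2} + Y^{2}\right) + Y = 2 Y^{2} + Y = Y + 2 Y^{2}$)
$613 \left(I{\left(q{\left(1 \right)} \right)} - 826\right) = 613 \left(\left(2 + 1\right) \left(1 + 2 \left(2 + 1\right)\right) - 826\right) = 613 \left(3 \left(1 + 2 \cdot 3\right) - 826\right) = 613 \left(3 \left(1 + 6\right) - 826\right) = 613 \left(3 \cdot 7 - 826\right) = 613 \left(21 - 826\right) = 613 \left(-805\right) = -493465$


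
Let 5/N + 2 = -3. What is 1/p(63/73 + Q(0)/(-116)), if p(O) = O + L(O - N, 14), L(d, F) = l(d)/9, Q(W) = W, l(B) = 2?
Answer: 657/713 ≈ 0.92146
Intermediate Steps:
N = -1 (N = 5/(-2 - 3) = 5/(-5) = 5*(-⅕) = -1)
L(d, F) = 2/9
p(O) = 2/9 + O (p(O) = O + 2/9 = 2/9 + O)
1/p(63/73 + Q(0)/(-116)) = 1/(2/9 + (63/73 + 0/(-116))) = 1/(2/9 + (63*(1/73) + 0*(-1/116))) = 1/(2/9 + (63/73 + 0)) = 1/(2/9 + 63/73) = 1/(713/657) = 657/713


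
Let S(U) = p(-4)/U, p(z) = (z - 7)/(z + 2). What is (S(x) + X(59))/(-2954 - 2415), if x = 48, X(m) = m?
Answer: -5675/515424 ≈ -0.011010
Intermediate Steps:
p(z) = (-7 + z)/(2 + z)
S(U) = 11/(2*U) (S(U) = ((-7 - 4)/(2 - 4))/U = (-11/(-2))/U = (-½*(-11))/U = 11/(2*U))
(S(x) + X(59))/(-2954 - 2415) = ((11/2)/48 + 59)/(-2954 - 2415) = ((11/2)*(1/48) + 59)/(-5369) = (11/96 + 59)*(-1/5369) = (5675/96)*(-1/5369) = -5675/515424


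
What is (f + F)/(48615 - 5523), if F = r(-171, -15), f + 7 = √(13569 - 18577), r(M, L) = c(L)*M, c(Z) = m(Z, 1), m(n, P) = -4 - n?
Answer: -472/10773 + I*√313/10773 ≈ -0.043813 + 0.0016422*I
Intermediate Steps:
c(Z) = -4 - Z
r(M, L) = M*(-4 - L) (r(M, L) = (-4 - L)*M = M*(-4 - L))
f = -7 + 4*I*√313 (f = -7 + √(13569 - 18577) = -7 + √(-5008) = -7 + 4*I*√313 ≈ -7.0 + 70.767*I)
F = -1881 (F = -1*(-171)*(4 - 15) = -1*(-171)*(-11) = -1881)
(f + F)/(48615 - 5523) = ((-7 + 4*I*√313) - 1881)/(48615 - 5523) = (-1888 + 4*I*√313)/43092 = (-1888 + 4*I*√313)*(1/43092) = -472/10773 + I*√313/10773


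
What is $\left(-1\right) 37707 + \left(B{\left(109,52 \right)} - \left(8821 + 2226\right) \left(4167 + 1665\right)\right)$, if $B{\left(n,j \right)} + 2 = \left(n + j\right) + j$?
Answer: $-64463600$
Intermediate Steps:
$B{\left(n,j \right)} = -2 + n + 2 j$ ($B{\left(n,j \right)} = -2 + \left(\left(n + j\right) + j\right) = -2 + \left(\left(j + n\right) + j\right) = -2 + \left(n + 2 j\right) = -2 + n + 2 j$)
$\left(-1\right) 37707 + \left(B{\left(109,52 \right)} - \left(8821 + 2226\right) \left(4167 + 1665\right)\right) = \left(-1\right) 37707 + \left(\left(-2 + 109 + 2 \cdot 52\right) - \left(8821 + 2226\right) \left(4167 + 1665\right)\right) = -37707 + \left(\left(-2 + 109 + 104\right) - 11047 \cdot 5832\right) = -37707 + \left(211 - 64426104\right) = -37707 - 64425893 = -64463600$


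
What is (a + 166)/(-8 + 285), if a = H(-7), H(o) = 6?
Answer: 172/277 ≈ 0.62094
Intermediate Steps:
a = 6
(a + 166)/(-8 + 285) = (6 + 166)/(-8 + 285) = 172/277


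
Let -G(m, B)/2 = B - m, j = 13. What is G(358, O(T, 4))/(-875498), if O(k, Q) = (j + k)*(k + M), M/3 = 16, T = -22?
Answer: -592/437749 ≈ -0.0013524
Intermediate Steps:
M = 48 (M = 3*16 = 48)
O(k, Q) = (13 + k)*(48 + k) (O(k, Q) = (13 + k)*(k + 48) = (13 + k)*(48 + k))
G(m, B) = -2*B + 2*m (G(m, B) = -2*(B - m) = -2*B + 2*m)
G(358, O(T, 4))/(-875498) = (-2*(624 + (-22)**2 + 61*(-22)) + 2*358)/(-875498) = (-2*(624 + 484 - 1342) + 716)*(-1/875498) = (-2*(-234) + 716)*(-1/875498) = (468 + 716)*(-1/875498) = 1184*(-1/875498) = -592/437749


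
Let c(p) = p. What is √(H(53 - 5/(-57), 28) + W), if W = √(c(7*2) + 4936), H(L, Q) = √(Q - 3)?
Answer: √(5 + 15*√22) ≈ 8.6808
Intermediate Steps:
H(L, Q) = √(-3 + Q)
W = 15*√22 (W = √(7*2 + 4936) = √(14 + 4936) = √4950 = 15*√22 ≈ 70.356)
√(H(53 - 5/(-57), 28) + W) = √(√(-3 + 28) + 15*√22) = √(√25 + 15*√22) = √(5 + 15*√22)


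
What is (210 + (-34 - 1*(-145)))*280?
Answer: 89880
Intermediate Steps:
(210 + (-34 - 1*(-145)))*280 = (210 + (-34 + 145))*280 = (210 + 111)*280 = 321*280 = 89880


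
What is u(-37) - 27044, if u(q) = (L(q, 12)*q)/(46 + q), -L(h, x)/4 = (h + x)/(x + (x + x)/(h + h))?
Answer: -26320993/972 ≈ -27079.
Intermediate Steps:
L(h, x) = -4*(h + x)/(x + x/h) (L(h, x) = -4*(h + x)/(x + (x + x)/(h + h)) = -4*(h + x)/(x + (2*x)/((2*h))) = -4*(h + x)/(x + (2*x)*(1/(2*h))) = -4*(h + x)/(x + x/h))
u(q) = -q**2*(12 + q)/(3*(1 + q)*(46 + q)) (u(q) = ((-4*q*(q + 12)/(12*(1 + q)))*q)/(46 + q) = ((-4*q*1/12*(12 + q)/(1 + q))*q)/(46 + q) = ((-q*(12 + q)/(3*(1 + q)))*q)/(46 + q) = (-q**2*(12 + q)/(3*(1 + q)))/(46 + q) = -q**2*(12 + q)/(3*(1 + q)*(46 + q)))
u(-37) - 27044 = (1/3)*(-37)**2*(-12 - 1*(-37))/((1 - 37)*(46 - 37)) - 27044 = (1/3)*1369*(-12 + 37)/(-36*9) - 27044 = (1/3)*1369*(-1/36)*(1/9)*25 - 27044 = -34225/972 - 27044 = -26320993/972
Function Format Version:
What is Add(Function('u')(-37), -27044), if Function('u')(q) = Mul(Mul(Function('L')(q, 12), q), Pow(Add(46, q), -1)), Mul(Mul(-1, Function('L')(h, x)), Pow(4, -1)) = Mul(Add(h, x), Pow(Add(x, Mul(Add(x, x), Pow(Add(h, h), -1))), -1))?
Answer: Rational(-26320993, 972) ≈ -27079.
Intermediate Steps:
Function('L')(h, x) = Mul(-4, Pow(Add(x, Mul(x, Pow(h, -1))), -1), Add(h, x)) (Function('L')(h, x) = Mul(-4, Mul(Add(h, x), Pow(Add(x, Mul(Add(x, x), Pow(Add(h, h), -1))), -1))) = Mul(-4, Mul(Add(h, x), Pow(Add(x, Mul(Mul(2, x), Pow(Mul(2, h), -1))), -1))) = Mul(-4, Mul(Add(h, x), Pow(Add(x, Mul(Mul(2, x), Mul(Rational(1, 2), Pow(h, -1)))), -1))) = Mul(-4, Mul(Add(h, x), Pow(Add(x, Mul(x, Pow(h, -1))), -1))) = Mul(-4, Mul(Pow(Add(x, Mul(x, Pow(h, -1))), -1), Add(h, x))) = Mul(-4, Pow(Add(x, Mul(x, Pow(h, -1))), -1), Add(h, x)))
Function('u')(q) = Mul(Rational(-1, 3), Pow(q, 2), Pow(Add(1, q), -1), Pow(Add(46, q), -1), Add(12, q)) (Function('u')(q) = Mul(Mul(Mul(-4, q, Pow(12, -1), Pow(Add(1, q), -1), Add(q, 12)), q), Pow(Add(46, q), -1)) = Mul(Mul(Mul(-4, q, Rational(1, 12), Pow(Add(1, q), -1), Add(12, q)), q), Pow(Add(46, q), -1)) = Mul(Mul(Mul(Rational(-1, 3), q, Pow(Add(1, q), -1), Add(12, q)), q), Pow(Add(46, q), -1)) = Mul(Mul(Rational(-1, 3), Pow(q, 2), Pow(Add(1, q), -1), Add(12, q)), Pow(Add(46, q), -1)) = Mul(Rational(-1, 3), Pow(q, 2), Pow(Add(1, q), -1), Pow(Add(46, q), -1), Add(12, q)))
Add(Function('u')(-37), -27044) = Add(Mul(Rational(1, 3), Pow(-37, 2), Pow(Add(1, -37), -1), Pow(Add(46, -37), -1), Add(-12, Mul(-1, -37))), -27044) = Add(Mul(Rational(1, 3), 1369, Pow(-36, -1), Pow(9, -1), Add(-12, 37)), -27044) = Add(Mul(Rational(1, 3), 1369, Rational(-1, 36), Rational(1, 9), 25), -27044) = Add(Rational(-34225, 972), -27044) = Rational(-26320993, 972)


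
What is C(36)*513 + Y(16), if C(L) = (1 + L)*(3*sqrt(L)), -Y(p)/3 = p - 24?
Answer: 341682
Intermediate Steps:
Y(p) = 72 - 3*p (Y(p) = -3*(p - 24) = -3*(-24 + p) = 72 - 3*p)
C(L) = 3*sqrt(L)*(1 + L)
C(36)*513 + Y(16) = (3*sqrt(36)*(1 + 36))*513 + (72 - 3*16) = (3*6*37)*513 + (72 - 48) = 666*513 + 24 = 341658 + 24 = 341682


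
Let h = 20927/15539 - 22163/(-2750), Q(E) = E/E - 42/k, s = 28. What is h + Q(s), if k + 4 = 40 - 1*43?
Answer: 701065857/42732250 ≈ 16.406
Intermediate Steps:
k = -7 (k = -4 + (40 - 1*43) = -4 + (40 - 43) = -4 - 3 = -7)
Q(E) = 7 (Q(E) = E/E - 42/(-7) = 1 - 42*(-⅐) = 1 + 6 = 7)
h = 401940107/42732250 (h = 20927*(1/15539) - 22163*(-1/2750) = 20927/15539 + 22163/2750 = 401940107/42732250 ≈ 9.4060)
h + Q(s) = 401940107/42732250 + 7 = 701065857/42732250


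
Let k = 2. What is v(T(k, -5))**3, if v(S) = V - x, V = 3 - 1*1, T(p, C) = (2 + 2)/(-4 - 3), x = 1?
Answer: 1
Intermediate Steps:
T(p, C) = -4/7 (T(p, C) = 4/(-7) = 4*(-1/7) = -4/7)
V = 2 (V = 3 - 1 = 2)
v(S) = 1 (v(S) = 2 - 1*1 = 2 - 1 = 1)
v(T(k, -5))**3 = 1**3 = 1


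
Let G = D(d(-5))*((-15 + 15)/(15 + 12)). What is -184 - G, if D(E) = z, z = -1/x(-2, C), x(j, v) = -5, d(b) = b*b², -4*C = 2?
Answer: -184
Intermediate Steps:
C = -½ (C = -¼*2 = -½ ≈ -0.50000)
d(b) = b³
z = ⅕ (z = -1/(-5) = -1*(-⅕) = ⅕ ≈ 0.20000)
D(E) = ⅕
G = 0 (G = ((-15 + 15)/(15 + 12))/5 = (0/27)/5 = (0*(1/27))/5 = (⅕)*0 = 0)
-184 - G = -184 - 1*0 = -184 + 0 = -184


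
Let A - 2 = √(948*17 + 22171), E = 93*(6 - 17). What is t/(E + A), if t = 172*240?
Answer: -7024480/167359 - 6880*√38287/167359 ≈ -50.016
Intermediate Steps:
t = 41280
E = -1023 (E = 93*(-11) = -1023)
A = 2 + √38287 (A = 2 + √(948*17 + 22171) = 2 + √(16116 + 22171) = 2 + √38287 ≈ 197.67)
t/(E + A) = 41280/(-1023 + (2 + √38287)) = 41280/(-1021 + √38287)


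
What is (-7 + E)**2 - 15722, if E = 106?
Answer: -5921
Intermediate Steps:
(-7 + E)**2 - 15722 = (-7 + 106)**2 - 15722 = 99**2 - 15722 = 9801 - 15722 = -5921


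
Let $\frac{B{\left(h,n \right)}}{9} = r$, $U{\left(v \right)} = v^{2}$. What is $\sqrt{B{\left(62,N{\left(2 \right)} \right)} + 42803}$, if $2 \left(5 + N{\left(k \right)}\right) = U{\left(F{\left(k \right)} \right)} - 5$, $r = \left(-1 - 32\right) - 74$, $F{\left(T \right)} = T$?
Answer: $4 \sqrt{2615} \approx 204.55$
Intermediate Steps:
$r = -107$ ($r = -33 - 74 = -107$)
$N{\left(k \right)} = - \frac{15}{2} + \frac{k^{2}}{2}$ ($N{\left(k \right)} = -5 + \frac{k^{2} - 5}{2} = -5 + \frac{-5 + k^{2}}{2} = -5 + \left(- \frac{5}{2} + \frac{k^{2}}{2}\right) = - \frac{15}{2} + \frac{k^{2}}{2}$)
$B{\left(h,n \right)} = -963$ ($B{\left(h,n \right)} = 9 \left(-107\right) = -963$)
$\sqrt{B{\left(62,N{\left(2 \right)} \right)} + 42803} = \sqrt{-963 + 42803} = \sqrt{41840} = 4 \sqrt{2615}$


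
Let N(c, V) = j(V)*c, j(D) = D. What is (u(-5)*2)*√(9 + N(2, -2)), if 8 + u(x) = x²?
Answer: 34*√5 ≈ 76.026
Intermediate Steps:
u(x) = -8 + x²
N(c, V) = V*c
(u(-5)*2)*√(9 + N(2, -2)) = ((-8 + (-5)²)*2)*√(9 - 2*2) = ((-8 + 25)*2)*√(9 - 4) = (17*2)*√5 = 34*√5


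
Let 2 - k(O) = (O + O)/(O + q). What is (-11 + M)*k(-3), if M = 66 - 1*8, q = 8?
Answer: 752/5 ≈ 150.40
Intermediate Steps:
k(O) = 2 - 2*O/(8 + O) (k(O) = 2 - (O + O)/(O + 8) = 2 - 2*O/(8 + O))
M = 58 (M = 66 - 8 = 58)
(-11 + M)*k(-3) = (-11 + 58)*(16/(8 - 3)) = 47*(16/5) = 752/5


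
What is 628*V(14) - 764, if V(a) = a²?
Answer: 122324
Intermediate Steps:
628*V(14) - 764 = 628*14² - 764 = 628*196 - 764 = 123088 - 764 = 122324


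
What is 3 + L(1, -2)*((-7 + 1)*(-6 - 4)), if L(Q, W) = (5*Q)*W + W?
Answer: -717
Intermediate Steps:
L(Q, W) = W + 5*Q*W (L(Q, W) = 5*Q*W + W = W + 5*Q*W)
3 + L(1, -2)*((-7 + 1)*(-6 - 4)) = 3 + (-2*(1 + 5*1))*((-7 + 1)*(-6 - 4)) = 3 + (-2*(1 + 5))*(-6*(-10)) = 3 - 2*6*60 = 3 - 12*60 = 3 - 720 = -717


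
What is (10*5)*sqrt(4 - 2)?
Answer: 50*sqrt(2) ≈ 70.711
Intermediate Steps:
(10*5)*sqrt(4 - 2) = 50*sqrt(2)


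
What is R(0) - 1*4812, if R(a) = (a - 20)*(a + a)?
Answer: -4812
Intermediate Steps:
R(a) = 2*a*(-20 + a) (R(a) = (-20 + a)*(2*a) = 2*a*(-20 + a))
R(0) - 1*4812 = 2*0*(-20 + 0) - 1*4812 = 2*0*(-20) - 4812 = 0 - 4812 = -4812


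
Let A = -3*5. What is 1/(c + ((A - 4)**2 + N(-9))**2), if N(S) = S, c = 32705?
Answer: 1/156609 ≈ 6.3853e-6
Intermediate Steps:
A = -15
1/(c + ((A - 4)**2 + N(-9))**2) = 1/(32705 + ((-15 - 4)**2 - 9)**2) = 1/(32705 + ((-19)**2 - 9)**2) = 1/(32705 + (361 - 9)**2) = 1/(32705 + 352**2) = 1/(32705 + 123904) = 1/156609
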